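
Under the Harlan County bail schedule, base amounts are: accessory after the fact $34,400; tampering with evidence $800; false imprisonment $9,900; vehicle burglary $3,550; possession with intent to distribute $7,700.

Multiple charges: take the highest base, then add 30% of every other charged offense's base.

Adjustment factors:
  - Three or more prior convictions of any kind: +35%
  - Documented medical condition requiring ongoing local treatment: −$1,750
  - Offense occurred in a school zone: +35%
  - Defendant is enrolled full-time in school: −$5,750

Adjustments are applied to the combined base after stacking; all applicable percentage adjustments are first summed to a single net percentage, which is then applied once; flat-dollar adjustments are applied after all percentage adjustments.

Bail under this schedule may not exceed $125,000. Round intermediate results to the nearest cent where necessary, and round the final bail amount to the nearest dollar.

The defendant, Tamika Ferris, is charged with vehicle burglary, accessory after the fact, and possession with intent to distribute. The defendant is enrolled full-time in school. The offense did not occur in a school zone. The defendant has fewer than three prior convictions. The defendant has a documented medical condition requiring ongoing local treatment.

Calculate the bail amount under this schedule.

Base amounts from the schedule: vehicle burglary $3,550; accessory after the fact $34,400; possession with intent to distribute $7,700.
Stacking rule: highest base plus 30% of each additional charge. Highest is accessory after the fact at $34,400. Additional: $3,550 × 30% = $1,065; $7,700 × 30% = $2,310. Combined base = $34,400 + $3,375 = $37,775.
Documented medical condition requiring ongoing local treatment (−$1,750 flat): $37,775 − $1,750 = $36,025.
Defendant is enrolled full-time in school (−$5,750 flat): $36,025 − $5,750 = $30,275.
$30,275 is within the $125,000 maximum.

$30,275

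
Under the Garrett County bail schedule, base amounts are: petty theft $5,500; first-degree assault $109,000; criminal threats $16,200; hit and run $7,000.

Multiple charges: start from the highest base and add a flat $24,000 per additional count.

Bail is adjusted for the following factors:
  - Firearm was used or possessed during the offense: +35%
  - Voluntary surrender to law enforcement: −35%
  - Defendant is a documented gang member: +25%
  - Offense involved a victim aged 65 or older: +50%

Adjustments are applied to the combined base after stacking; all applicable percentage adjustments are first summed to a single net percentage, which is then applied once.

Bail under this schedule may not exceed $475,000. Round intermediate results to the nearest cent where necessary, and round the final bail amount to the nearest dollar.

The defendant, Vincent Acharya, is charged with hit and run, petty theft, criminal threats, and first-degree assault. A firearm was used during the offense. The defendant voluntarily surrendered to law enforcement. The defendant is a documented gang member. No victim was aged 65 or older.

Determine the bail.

Base amounts from the schedule: hit and run $7,000; petty theft $5,500; criminal threats $16,200; first-degree assault $109,000.
Stacking rule: highest base plus $24,000 per additional charge. Highest is first-degree assault at $109,000; 3 additional charges → +$72,000. Combined base = $181,000.
Net percentage adjustment: +35% −35% +25% = +25%. $181,000 × 1.25 = $226,250.
$226,250 is within the $475,000 maximum.

$226,250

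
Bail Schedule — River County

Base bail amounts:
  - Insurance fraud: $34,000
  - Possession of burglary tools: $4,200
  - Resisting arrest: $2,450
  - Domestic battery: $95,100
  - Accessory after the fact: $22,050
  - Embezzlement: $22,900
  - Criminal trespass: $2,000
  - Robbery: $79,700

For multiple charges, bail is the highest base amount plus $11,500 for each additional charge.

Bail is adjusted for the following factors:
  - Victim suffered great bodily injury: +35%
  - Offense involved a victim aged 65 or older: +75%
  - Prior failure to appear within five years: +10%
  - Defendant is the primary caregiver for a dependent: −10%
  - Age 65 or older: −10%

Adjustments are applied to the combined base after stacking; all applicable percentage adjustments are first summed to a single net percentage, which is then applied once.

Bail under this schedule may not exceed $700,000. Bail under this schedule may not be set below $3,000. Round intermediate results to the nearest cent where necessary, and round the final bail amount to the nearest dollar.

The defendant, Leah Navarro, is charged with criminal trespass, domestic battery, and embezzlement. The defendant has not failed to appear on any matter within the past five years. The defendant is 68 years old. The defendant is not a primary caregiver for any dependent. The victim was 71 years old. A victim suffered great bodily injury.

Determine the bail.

Base amounts from the schedule: criminal trespass $2,000; domestic battery $95,100; embezzlement $22,900.
Stacking rule: highest base plus $11,500 per additional charge. Highest is domestic battery at $95,100; 2 additional charges → +$23,000. Combined base = $118,100.
Net percentage adjustment: +35% +75% −10% = +100%. $118,100 × 2 = $236,200.
$236,200 is within the $700,000 maximum.
$236,200 is at or above the $3,000 minimum.

$236,200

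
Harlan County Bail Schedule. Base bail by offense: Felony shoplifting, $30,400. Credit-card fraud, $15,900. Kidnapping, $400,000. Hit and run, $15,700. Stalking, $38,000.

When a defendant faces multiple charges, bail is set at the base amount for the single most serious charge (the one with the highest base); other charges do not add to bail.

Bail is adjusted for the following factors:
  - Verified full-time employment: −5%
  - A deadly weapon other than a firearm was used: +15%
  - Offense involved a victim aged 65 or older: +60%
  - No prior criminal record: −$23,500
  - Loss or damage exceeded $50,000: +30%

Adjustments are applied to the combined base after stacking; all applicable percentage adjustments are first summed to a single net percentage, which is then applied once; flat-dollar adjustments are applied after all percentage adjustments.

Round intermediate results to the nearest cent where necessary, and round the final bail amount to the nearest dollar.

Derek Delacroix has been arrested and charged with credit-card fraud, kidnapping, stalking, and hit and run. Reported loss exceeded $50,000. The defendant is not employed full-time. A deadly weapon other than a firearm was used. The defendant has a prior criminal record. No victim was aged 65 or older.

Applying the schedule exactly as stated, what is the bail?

$580,000

Base amounts from the schedule: credit-card fraud $15,900; kidnapping $400,000; stalking $38,000; hit and run $15,700.
Stacking rule: use the highest base only. Highest is kidnapping at $400,000. Combined base = $400,000.
Net percentage adjustment: +15% +30% = +45%. $400,000 × 1.45 = $580,000.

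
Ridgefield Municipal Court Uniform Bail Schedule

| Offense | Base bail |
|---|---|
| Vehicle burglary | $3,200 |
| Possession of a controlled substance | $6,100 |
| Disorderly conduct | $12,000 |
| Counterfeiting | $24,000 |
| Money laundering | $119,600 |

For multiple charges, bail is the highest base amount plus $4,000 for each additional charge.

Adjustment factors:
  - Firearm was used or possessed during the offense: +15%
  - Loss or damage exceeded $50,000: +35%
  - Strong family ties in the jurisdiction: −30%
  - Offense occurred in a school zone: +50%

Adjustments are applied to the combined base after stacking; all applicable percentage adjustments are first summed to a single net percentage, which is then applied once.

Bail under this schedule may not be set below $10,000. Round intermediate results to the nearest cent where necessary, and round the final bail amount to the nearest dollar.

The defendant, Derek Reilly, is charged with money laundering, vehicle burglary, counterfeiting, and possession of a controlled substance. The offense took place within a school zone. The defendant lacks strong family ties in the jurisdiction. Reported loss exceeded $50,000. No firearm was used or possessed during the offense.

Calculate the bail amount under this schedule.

Base amounts from the schedule: money laundering $119,600; vehicle burglary $3,200; counterfeiting $24,000; possession of a controlled substance $6,100.
Stacking rule: highest base plus $4,000 per additional charge. Highest is money laundering at $119,600; 3 additional charges → +$12,000. Combined base = $131,600.
Net percentage adjustment: +35% +50% = +85%. $131,600 × 1.85 = $243,460.
$243,460 is at or above the $10,000 minimum.

$243,460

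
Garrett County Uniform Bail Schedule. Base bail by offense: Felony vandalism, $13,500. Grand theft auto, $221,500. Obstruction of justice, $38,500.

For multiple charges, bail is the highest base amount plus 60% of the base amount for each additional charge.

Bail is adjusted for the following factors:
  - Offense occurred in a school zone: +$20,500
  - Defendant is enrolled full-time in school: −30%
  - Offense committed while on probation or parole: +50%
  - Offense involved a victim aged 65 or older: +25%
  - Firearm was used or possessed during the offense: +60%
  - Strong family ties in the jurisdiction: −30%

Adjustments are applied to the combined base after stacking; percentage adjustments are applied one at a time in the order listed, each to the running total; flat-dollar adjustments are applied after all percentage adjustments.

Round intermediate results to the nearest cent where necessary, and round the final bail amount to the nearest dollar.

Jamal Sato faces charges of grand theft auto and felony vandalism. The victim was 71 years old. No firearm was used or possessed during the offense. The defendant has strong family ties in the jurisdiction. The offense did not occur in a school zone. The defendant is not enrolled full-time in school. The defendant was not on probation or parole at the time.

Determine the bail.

$200,900

Base amounts from the schedule: grand theft auto $221,500; felony vandalism $13,500.
Stacking rule: highest base plus 60% of each additional charge. Highest is grand theft auto at $221,500. Additional: $13,500 × 60% = $8,100. Combined base = $221,500 + $8,100 = $229,600.
Offense involved a victim aged 65 or older (+25%): $229,600 × 1.25 = $287,000.
Strong family ties in the jurisdiction (−30%): $287,000 × 0.7 = $200,900.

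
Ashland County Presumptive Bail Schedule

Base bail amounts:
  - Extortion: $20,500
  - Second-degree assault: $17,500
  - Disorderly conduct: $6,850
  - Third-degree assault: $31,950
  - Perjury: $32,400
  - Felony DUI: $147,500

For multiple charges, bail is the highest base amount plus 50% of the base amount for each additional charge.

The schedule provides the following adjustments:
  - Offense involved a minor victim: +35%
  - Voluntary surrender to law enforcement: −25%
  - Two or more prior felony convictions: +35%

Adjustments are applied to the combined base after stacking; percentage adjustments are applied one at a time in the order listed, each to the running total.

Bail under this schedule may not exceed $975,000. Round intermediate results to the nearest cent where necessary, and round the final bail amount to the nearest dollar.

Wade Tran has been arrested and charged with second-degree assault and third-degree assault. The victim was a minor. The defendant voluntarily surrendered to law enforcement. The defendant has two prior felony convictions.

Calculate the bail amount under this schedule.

Base amounts from the schedule: second-degree assault $17,500; third-degree assault $31,950.
Stacking rule: highest base plus 50% of each additional charge. Highest is third-degree assault at $31,950. Additional: $17,500 × 50% = $8,750. Combined base = $31,950 + $8,750 = $40,700.
Offense involved a minor victim (+35%): $40,700 × 1.35 = $54,945.
Voluntary surrender to law enforcement (−25%): $54,945 × 0.75 = $41,208.75.
Two or more prior felony convictions (+35%): $41,208.75 × 1.35 = $55,631.81.
$55,631.81 is within the $975,000 maximum.
Rounded to the nearest dollar: $55,632.

$55,632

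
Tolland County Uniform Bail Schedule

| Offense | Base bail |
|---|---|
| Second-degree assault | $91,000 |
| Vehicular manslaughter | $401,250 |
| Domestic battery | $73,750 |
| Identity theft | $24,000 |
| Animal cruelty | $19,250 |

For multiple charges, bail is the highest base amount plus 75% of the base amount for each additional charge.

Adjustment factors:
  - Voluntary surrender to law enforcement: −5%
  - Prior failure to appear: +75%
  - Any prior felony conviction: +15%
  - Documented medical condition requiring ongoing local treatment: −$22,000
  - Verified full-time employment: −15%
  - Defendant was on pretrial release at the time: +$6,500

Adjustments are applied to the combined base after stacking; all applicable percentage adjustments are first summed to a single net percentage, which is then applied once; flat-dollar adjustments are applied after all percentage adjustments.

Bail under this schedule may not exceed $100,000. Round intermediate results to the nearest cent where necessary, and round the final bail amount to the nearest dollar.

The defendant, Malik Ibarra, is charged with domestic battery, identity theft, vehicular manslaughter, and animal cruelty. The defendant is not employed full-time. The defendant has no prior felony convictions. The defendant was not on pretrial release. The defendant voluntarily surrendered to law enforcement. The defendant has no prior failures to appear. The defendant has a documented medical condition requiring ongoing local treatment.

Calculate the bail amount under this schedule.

Base amounts from the schedule: domestic battery $73,750; identity theft $24,000; vehicular manslaughter $401,250; animal cruelty $19,250.
Stacking rule: highest base plus 75% of each additional charge. Highest is vehicular manslaughter at $401,250. Additional: $73,750 × 75% = $55,312.50; $24,000 × 75% = $18,000; $19,250 × 75% = $14,437.50. Combined base = $401,250 + $87,750 = $489,000.
Voluntary surrender to law enforcement (−5%): $489,000 × 0.95 = $464,550.
Documented medical condition requiring ongoing local treatment (−$22,000 flat): $464,550 − $22,000 = $442,550.
Result $442,550 exceeds the maximum of $100,000; bail is capped at $100,000.

$100,000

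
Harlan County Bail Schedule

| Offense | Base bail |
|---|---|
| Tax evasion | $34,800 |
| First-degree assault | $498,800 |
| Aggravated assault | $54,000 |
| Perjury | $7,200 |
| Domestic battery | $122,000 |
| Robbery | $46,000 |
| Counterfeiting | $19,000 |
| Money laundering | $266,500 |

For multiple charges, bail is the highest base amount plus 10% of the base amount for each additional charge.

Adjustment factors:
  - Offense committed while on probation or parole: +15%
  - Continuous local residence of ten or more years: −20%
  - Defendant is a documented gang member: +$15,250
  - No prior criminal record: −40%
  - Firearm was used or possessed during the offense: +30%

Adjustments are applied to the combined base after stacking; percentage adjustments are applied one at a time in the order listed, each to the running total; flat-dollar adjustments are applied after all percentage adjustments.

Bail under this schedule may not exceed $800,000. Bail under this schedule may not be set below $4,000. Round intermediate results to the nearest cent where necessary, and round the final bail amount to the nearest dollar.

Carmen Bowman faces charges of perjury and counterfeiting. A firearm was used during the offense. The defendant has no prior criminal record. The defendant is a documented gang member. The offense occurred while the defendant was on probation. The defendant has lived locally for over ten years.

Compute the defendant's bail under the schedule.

$29,401

Base amounts from the schedule: perjury $7,200; counterfeiting $19,000.
Stacking rule: highest base plus 10% of each additional charge. Highest is counterfeiting at $19,000. Additional: $7,200 × 10% = $720. Combined base = $19,000 + $720 = $19,720.
Offense committed while on probation or parole (+15%): $19,720 × 1.15 = $22,678.
Continuous local residence of ten or more years (−20%): $22,678 × 0.8 = $18,142.40.
No prior criminal record (−40%): $18,142.40 × 0.6 = $10,885.44.
Firearm was used or possessed during the offense (+30%): $10,885.44 × 1.3 = $14,151.07.
Defendant is a documented gang member (+$15,250 flat): $14,151.07 + $15,250 = $29,401.07.
$29,401.07 is within the $800,000 maximum.
$29,401.07 is at or above the $4,000 minimum.
Rounded to the nearest dollar: $29,401.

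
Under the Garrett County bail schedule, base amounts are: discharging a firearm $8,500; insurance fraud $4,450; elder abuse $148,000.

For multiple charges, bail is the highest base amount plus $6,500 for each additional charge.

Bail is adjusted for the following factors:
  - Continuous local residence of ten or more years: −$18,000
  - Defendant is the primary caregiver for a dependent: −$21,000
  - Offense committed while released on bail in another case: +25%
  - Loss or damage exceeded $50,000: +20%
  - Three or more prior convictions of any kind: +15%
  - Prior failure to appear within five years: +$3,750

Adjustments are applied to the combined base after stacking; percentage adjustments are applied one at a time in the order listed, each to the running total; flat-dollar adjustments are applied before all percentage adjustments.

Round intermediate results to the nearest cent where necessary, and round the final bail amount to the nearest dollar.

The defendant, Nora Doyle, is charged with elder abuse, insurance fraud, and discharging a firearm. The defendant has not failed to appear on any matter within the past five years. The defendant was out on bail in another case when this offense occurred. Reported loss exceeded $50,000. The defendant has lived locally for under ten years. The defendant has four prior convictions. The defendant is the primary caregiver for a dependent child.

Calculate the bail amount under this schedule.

Base amounts from the schedule: elder abuse $148,000; insurance fraud $4,450; discharging a firearm $8,500.
Stacking rule: highest base plus $6,500 per additional charge. Highest is elder abuse at $148,000; 2 additional charges → +$13,000. Combined base = $161,000.
Defendant is the primary caregiver for a dependent (−$21,000 flat): $161,000 − $21,000 = $140,000.
Offense committed while released on bail in another case (+25%): $140,000 × 1.25 = $175,000.
Loss or damage exceeded $50,000 (+20%): $175,000 × 1.2 = $210,000.
Three or more prior convictions of any kind (+15%): $210,000 × 1.15 = $241,500.

$241,500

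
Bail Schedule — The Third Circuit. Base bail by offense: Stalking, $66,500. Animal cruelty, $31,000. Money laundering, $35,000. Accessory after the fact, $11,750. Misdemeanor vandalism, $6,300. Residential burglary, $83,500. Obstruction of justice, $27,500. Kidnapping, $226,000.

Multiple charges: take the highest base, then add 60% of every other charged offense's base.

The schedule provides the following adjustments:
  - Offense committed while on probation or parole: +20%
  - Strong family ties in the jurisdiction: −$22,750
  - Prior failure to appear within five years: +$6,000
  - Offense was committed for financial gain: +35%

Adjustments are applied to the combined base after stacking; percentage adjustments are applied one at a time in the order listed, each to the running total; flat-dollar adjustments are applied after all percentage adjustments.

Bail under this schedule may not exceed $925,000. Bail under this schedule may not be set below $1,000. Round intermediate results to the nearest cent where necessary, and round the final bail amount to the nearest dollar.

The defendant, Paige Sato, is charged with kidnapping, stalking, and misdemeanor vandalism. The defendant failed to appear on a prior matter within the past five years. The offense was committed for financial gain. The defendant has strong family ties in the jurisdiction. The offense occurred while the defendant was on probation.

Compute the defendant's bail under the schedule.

$420,132

Base amounts from the schedule: kidnapping $226,000; stalking $66,500; misdemeanor vandalism $6,300.
Stacking rule: highest base plus 60% of each additional charge. Highest is kidnapping at $226,000. Additional: $66,500 × 60% = $39,900; $6,300 × 60% = $3,780. Combined base = $226,000 + $43,680 = $269,680.
Offense committed while on probation or parole (+20%): $269,680 × 1.2 = $323,616.
Offense was committed for financial gain (+35%): $323,616 × 1.35 = $436,881.60.
Strong family ties in the jurisdiction (−$22,750 flat): $436,881.60 − $22,750 = $414,131.60.
Prior failure to appear within five years (+$6,000 flat): $414,131.60 + $6,000 = $420,131.60.
$420,131.60 is within the $925,000 maximum.
$420,131.60 is at or above the $1,000 minimum.
Rounded to the nearest dollar: $420,132.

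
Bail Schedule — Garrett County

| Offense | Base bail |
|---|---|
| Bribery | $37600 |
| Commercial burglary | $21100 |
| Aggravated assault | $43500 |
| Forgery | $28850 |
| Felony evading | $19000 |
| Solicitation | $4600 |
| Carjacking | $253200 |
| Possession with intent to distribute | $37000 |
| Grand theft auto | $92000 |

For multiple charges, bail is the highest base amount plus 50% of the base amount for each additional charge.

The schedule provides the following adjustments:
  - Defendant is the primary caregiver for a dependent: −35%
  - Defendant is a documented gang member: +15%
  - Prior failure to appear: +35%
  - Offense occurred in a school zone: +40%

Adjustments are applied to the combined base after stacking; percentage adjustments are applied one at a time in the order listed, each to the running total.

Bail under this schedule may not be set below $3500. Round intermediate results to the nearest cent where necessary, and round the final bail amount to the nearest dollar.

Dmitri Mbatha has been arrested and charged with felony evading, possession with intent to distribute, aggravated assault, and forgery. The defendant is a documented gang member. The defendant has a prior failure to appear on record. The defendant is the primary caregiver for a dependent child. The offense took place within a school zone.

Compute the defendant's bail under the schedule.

Base amounts from the schedule: felony evading $19000; possession with intent to distribute $37000; aggravated assault $43500; forgery $28850.
Stacking rule: highest base plus 50% of each additional charge. Highest is aggravated assault at $43500. Additional: $19000 × 50% = $9500; $37000 × 50% = $18500; $28850 × 50% = $14425. Combined base = $43500 + $42425 = $85925.
Defendant is the primary caregiver for a dependent (−35%): $85925 × 0.65 = $55851.25.
Defendant is a documented gang member (+15%): $55851.25 × 1.15 = $64228.94.
Prior failure to appear (+35%): $64228.94 × 1.35 = $86709.07.
Offense occurred in a school zone (+40%): $86709.07 × 1.4 = $121392.70.
$121392.70 is at or above the $3500 minimum.
Rounded to the nearest dollar: $121393.

$121393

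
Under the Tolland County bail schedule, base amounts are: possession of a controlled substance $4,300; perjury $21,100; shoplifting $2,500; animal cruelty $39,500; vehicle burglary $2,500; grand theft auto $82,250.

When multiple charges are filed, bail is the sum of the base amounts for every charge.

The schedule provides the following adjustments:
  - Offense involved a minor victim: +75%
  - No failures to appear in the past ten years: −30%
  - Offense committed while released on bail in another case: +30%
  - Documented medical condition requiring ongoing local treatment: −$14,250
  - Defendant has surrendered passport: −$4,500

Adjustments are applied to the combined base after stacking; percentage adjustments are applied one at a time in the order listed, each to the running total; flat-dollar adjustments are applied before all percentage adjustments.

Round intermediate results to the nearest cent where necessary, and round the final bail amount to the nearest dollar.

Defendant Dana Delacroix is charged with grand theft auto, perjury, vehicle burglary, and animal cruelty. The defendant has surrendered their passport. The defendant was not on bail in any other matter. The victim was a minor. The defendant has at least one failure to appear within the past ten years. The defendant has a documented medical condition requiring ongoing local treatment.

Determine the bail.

Base amounts from the schedule: grand theft auto $82,250; perjury $21,100; vehicle burglary $2,500; animal cruelty $39,500.
Stacking rule: sum of all bases. $82,250 + $21,100 + $2,500 + $39,500 = $145,350.
Documented medical condition requiring ongoing local treatment (−$14,250 flat): $145,350 − $14,250 = $131,100.
Defendant has surrendered passport (−$4,500 flat): $131,100 − $4,500 = $126,600.
Offense involved a minor victim (+75%): $126,600 × 1.75 = $221,550.

$221,550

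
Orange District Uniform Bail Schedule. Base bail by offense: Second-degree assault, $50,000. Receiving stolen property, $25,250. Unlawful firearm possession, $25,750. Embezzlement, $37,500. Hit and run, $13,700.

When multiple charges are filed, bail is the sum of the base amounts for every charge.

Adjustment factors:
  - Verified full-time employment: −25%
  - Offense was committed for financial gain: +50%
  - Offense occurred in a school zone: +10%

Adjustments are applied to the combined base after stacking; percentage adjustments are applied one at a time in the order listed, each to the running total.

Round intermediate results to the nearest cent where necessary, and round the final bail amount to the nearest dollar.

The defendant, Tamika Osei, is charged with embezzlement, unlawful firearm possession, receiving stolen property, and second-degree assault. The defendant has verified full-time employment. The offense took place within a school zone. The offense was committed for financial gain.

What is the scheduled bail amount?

$171,394

Base amounts from the schedule: embezzlement $37,500; unlawful firearm possession $25,750; receiving stolen property $25,250; second-degree assault $50,000.
Stacking rule: sum of all bases. $37,500 + $25,750 + $25,250 + $50,000 = $138,500.
Verified full-time employment (−25%): $138,500 × 0.75 = $103,875.
Offense was committed for financial gain (+50%): $103,875 × 1.5 = $155,812.50.
Offense occurred in a school zone (+10%): $155,812.50 × 1.1 = $171,393.75.
Rounded to the nearest dollar: $171,394.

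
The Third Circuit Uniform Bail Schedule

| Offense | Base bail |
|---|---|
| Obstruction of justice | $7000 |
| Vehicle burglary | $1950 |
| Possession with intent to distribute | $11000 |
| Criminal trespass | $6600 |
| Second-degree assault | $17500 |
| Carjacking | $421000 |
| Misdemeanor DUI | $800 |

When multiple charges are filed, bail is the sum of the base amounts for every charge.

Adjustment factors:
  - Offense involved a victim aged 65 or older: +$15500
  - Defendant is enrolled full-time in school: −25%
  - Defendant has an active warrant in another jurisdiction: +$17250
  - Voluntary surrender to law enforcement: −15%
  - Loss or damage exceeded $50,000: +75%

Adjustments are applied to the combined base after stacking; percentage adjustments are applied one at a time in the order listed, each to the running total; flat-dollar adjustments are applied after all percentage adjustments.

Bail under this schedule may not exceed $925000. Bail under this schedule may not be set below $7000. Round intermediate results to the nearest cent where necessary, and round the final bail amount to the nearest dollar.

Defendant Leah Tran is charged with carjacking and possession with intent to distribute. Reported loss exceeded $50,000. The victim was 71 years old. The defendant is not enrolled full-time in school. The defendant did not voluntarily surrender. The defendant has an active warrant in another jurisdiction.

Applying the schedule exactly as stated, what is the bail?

Base amounts from the schedule: carjacking $421000; possession with intent to distribute $11000.
Stacking rule: sum of all bases. $421000 + $11000 = $432000.
Loss or damage exceeded $50,000 (+75%): $432000 × 1.75 = $756000.
Offense involved a victim aged 65 or older (+$15500 flat): $756000 + $15500 = $771500.
Defendant has an active warrant in another jurisdiction (+$17250 flat): $771500 + $17250 = $788750.
$788750 is within the $925000 maximum.
$788750 is at or above the $7000 minimum.

$788750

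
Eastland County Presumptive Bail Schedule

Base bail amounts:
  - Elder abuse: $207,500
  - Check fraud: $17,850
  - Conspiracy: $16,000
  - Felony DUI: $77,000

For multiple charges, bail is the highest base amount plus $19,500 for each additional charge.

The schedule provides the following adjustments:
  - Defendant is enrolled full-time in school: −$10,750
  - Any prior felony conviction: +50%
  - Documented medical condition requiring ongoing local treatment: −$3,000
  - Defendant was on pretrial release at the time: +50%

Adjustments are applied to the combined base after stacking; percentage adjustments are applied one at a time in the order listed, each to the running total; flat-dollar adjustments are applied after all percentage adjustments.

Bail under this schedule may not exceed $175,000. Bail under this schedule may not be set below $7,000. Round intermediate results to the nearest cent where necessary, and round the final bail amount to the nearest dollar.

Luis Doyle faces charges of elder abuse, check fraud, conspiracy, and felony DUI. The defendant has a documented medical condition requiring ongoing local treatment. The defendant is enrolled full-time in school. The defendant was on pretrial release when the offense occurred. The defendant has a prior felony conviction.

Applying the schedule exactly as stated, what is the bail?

$175,000

Base amounts from the schedule: elder abuse $207,500; check fraud $17,850; conspiracy $16,000; felony DUI $77,000.
Stacking rule: highest base plus $19,500 per additional charge. Highest is elder abuse at $207,500; 3 additional charges → +$58,500. Combined base = $266,000.
Any prior felony conviction (+50%): $266,000 × 1.5 = $399,000.
Defendant was on pretrial release at the time (+50%): $399,000 × 1.5 = $598,500.
Defendant is enrolled full-time in school (−$10,750 flat): $598,500 − $10,750 = $587,750.
Documented medical condition requiring ongoing local treatment (−$3,000 flat): $587,750 − $3,000 = $584,750.
Result $584,750 exceeds the maximum of $175,000; bail is capped at $175,000.
$175,000 is at or above the $7,000 minimum.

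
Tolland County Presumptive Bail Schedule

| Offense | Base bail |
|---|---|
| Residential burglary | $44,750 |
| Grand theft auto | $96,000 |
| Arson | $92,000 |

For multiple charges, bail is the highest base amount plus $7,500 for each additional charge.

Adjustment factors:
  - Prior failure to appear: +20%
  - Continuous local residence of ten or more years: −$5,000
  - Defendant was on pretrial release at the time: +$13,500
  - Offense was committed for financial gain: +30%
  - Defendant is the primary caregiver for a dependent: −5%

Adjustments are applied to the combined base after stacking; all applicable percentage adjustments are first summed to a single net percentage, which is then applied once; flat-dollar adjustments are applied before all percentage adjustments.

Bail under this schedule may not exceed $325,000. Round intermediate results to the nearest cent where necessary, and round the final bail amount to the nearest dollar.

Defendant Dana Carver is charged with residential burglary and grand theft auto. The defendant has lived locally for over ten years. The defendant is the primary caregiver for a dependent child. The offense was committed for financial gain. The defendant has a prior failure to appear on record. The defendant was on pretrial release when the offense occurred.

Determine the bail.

Base amounts from the schedule: residential burglary $44,750; grand theft auto $96,000.
Stacking rule: highest base plus $7,500 per additional charge. Highest is grand theft auto at $96,000; 1 additional charge → +$7,500. Combined base = $103,500.
Continuous local residence of ten or more years (−$5,000 flat): $103,500 − $5,000 = $98,500.
Defendant was on pretrial release at the time (+$13,500 flat): $98,500 + $13,500 = $112,000.
Net percentage adjustment: +20% +30% −5% = +45%. $112,000 × 1.45 = $162,400.
$162,400 is within the $325,000 maximum.

$162,400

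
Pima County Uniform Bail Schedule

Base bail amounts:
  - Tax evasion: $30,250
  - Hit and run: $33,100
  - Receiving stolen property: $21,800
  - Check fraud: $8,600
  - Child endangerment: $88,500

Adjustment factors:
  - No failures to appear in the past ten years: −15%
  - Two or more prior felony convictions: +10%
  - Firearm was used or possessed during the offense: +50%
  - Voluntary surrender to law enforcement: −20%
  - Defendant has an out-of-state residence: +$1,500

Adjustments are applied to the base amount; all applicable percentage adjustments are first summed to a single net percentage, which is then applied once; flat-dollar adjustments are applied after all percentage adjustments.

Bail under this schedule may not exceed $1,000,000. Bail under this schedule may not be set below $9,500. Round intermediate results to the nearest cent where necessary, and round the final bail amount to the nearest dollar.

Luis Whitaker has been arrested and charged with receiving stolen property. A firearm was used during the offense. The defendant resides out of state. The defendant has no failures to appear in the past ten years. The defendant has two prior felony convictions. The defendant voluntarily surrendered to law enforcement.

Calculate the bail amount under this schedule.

$28,750

Base amounts from the schedule: receiving stolen property $21,800.
Single charge. Combined base = $21,800.
Net percentage adjustment: −15% +10% +50% −20% = +25%. $21,800 × 1.25 = $27,250.
Defendant has an out-of-state residence (+$1,500 flat): $27,250 + $1,500 = $28,750.
$28,750 is within the $1,000,000 maximum.
$28,750 is at or above the $9,500 minimum.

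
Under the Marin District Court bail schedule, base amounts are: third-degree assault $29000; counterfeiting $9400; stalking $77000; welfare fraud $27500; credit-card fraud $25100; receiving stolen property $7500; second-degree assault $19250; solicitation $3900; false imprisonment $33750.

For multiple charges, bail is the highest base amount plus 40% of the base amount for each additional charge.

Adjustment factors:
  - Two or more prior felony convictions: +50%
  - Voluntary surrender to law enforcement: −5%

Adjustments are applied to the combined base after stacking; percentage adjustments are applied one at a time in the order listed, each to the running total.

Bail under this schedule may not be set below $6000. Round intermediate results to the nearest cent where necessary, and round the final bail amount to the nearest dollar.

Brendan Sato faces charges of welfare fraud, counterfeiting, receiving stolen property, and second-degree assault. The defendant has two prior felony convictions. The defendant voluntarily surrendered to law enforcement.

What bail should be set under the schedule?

Base amounts from the schedule: welfare fraud $27500; counterfeiting $9400; receiving stolen property $7500; second-degree assault $19250.
Stacking rule: highest base plus 40% of each additional charge. Highest is welfare fraud at $27500. Additional: $9400 × 40% = $3760; $7500 × 40% = $3000; $19250 × 40% = $7700. Combined base = $27500 + $14460 = $41960.
Two or more prior felony convictions (+50%): $41960 × 1.5 = $62940.
Voluntary surrender to law enforcement (−5%): $62940 × 0.95 = $59793.
$59793 is at or above the $6000 minimum.

$59793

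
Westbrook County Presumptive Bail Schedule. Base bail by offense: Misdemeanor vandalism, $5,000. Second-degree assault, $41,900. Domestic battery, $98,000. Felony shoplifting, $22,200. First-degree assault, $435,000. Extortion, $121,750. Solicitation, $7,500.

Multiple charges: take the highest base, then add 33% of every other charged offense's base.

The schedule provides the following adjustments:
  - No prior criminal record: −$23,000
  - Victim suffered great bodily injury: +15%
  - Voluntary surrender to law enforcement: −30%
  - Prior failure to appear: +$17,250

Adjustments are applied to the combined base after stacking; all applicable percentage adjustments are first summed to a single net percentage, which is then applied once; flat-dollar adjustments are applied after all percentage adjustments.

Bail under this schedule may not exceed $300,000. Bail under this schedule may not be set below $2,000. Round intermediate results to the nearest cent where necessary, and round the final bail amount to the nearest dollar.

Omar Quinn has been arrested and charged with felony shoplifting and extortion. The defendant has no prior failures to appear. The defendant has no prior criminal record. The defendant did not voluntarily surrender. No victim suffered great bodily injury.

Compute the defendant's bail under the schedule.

$106,076

Base amounts from the schedule: felony shoplifting $22,200; extortion $121,750.
Stacking rule: highest base plus 33% of each additional charge. Highest is extortion at $121,750. Additional: $22,200 × 33% = $7,326. Combined base = $121,750 + $7,326 = $129,076.
No prior criminal record (−$23,000 flat): $129,076 − $23,000 = $106,076.
$106,076 is within the $300,000 maximum.
$106,076 is at or above the $2,000 minimum.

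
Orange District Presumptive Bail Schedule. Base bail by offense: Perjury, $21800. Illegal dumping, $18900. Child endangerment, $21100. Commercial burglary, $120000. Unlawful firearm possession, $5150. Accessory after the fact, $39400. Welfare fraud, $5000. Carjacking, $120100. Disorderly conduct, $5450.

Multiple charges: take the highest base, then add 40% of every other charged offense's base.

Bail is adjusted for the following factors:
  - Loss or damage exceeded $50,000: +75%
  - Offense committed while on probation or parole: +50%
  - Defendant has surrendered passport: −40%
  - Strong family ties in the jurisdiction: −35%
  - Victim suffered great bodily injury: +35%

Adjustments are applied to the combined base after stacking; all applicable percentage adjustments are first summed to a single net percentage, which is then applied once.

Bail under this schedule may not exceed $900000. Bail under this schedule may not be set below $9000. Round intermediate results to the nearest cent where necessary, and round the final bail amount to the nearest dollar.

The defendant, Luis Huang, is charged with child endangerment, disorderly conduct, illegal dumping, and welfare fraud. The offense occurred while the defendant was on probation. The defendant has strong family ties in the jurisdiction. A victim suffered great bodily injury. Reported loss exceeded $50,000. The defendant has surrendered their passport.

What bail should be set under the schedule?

$60754

Base amounts from the schedule: child endangerment $21100; disorderly conduct $5450; illegal dumping $18900; welfare fraud $5000.
Stacking rule: highest base plus 40% of each additional charge. Highest is child endangerment at $21100. Additional: $5450 × 40% = $2180; $18900 × 40% = $7560; $5000 × 40% = $2000. Combined base = $21100 + $11740 = $32840.
Net percentage adjustment: +75% +50% −40% −35% +35% = +85%. $32840 × 1.85 = $60754.
$60754 is within the $900000 maximum.
$60754 is at or above the $9000 minimum.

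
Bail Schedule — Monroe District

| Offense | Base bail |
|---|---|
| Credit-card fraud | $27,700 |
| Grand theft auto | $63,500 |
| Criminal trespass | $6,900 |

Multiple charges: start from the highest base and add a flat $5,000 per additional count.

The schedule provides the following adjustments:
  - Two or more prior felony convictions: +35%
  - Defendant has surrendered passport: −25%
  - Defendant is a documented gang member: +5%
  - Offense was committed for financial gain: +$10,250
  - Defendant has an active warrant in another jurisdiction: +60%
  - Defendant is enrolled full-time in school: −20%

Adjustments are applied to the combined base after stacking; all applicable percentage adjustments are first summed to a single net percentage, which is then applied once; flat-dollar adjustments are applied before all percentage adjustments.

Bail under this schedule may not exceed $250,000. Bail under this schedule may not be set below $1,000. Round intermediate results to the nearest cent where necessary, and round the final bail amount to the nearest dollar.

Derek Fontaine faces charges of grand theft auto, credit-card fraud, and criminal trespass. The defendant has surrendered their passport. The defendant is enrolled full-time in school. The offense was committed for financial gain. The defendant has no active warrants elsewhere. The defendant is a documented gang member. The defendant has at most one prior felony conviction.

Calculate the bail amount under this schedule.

Base amounts from the schedule: grand theft auto $63,500; credit-card fraud $27,700; criminal trespass $6,900.
Stacking rule: highest base plus $5,000 per additional charge. Highest is grand theft auto at $63,500; 2 additional charges → +$10,000. Combined base = $73,500.
Offense was committed for financial gain (+$10,250 flat): $73,500 + $10,250 = $83,750.
Net percentage adjustment: −25% +5% −20% = −40%. $83,750 × 0.6 = $50,250.
$50,250 is within the $250,000 maximum.
$50,250 is at or above the $1,000 minimum.

$50,250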